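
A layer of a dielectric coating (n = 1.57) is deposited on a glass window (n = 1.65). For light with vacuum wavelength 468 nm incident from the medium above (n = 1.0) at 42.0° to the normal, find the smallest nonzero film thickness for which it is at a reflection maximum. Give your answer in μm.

Top surface (1.0 → 1.57): reflection off a higher-index medium gives a half-wave phase shift.
Bottom surface (1.57 → 1.65): reflection off a higher-index medium gives a half-wave phase shift.
The two reflections carry the same phase change, so no net offset.
So the condition for constructive reflection is 2 n t cos θ_r = m λ.
Snell's law: 1.0 sin 42.0° = 1.57 sin θ_r → sin θ_r = 0.426, cos θ_r = 0.905.
Minimum nonzero at m = 1: t = λ / (2 n cos θ_r) = 468 / (2 × 1.57 × 0.905) = 165 nm.

0.165 μm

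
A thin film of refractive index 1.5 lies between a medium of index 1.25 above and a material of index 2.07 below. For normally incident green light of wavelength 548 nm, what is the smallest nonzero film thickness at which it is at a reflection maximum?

183 nm

Ray reflecting at the top interface goes from n = 1.25 toward n = 1.5: a half-wave phase shift.
Ray reflecting at the bottom interface goes from n = 1.5 toward n = 2.07: a half-wave phase shift.
Zero or two π shifts → no net half-wave offset.
For maximum reflection here: 2 n t = m λ.
The smallest nonzero thickness corresponds to m = 1: t = m λ / (2 n) = 1.00 × 548 / (2 × 1.5) = 183 nm.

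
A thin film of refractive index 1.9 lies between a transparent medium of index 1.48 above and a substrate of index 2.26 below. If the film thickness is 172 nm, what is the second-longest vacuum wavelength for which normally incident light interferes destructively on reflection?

436 nm

At the upper boundary (n = 1.48 to n = 1.9) the reflected ray undergoes a half-wave phase shift.
Bottom surface (1.9 → 2.26): reflection off a higher-index medium gives a half-wave phase shift.
Zero or two π shifts → no net half-wave offset.
For weak reflection here: 2 n t = (m + ½) λ.
λ = 2 n t / (m + ½). The second-longest wavelength is m = 1: λ = 2 × 1.9 × 172 / 1.50 = 436 nm.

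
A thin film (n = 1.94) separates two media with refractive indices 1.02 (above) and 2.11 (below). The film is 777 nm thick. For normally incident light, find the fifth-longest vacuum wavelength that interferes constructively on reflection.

At the upper boundary (n = 1.02 to n = 1.94) the reflected ray undergoes a half-wave phase shift.
Ray reflecting at the bottom interface goes from n = 1.94 toward n = 2.11: a half-wave phase shift.
Net: no relative phase inversion (both shifts match).
So the condition for constructive reflection is 2 n t = m λ.
λ = 2 n t / m. The fifth-longest wavelength is m = 5: λ = 2 × 1.94 × 777 / 5.00 = 603 nm.

603 nm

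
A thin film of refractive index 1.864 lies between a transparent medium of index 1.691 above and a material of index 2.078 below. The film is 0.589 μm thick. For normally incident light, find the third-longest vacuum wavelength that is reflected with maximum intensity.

At the upper boundary (n = 1.691 to n = 1.864) the reflected ray undergoes a half-wave phase shift.
Ray reflecting at the bottom interface goes from n = 1.864 toward n = 2.078: a half-wave phase shift.
Net: no relative phase inversion (both shifts match).
For maximum reflection here: 2 n t = m λ.
λ = 2 n t / m. The third-longest wavelength is m = 3: λ = 2 × 1.864 × 589 / 3.00 = 732 nm.

732 nm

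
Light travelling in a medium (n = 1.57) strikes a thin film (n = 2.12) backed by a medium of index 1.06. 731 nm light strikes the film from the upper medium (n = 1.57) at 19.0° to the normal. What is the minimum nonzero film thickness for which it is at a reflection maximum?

88.8 nm

Top surface (1.57 → 2.12): reflection off a higher-index medium gives a half-wave phase shift.
Bottom surface (2.12 → 1.06): reflection off a lower-index medium gives no phase shift.
Exactly one π shift → a net half-wave offset.
With one net inversion, constructive interference in reflection requires 2 n t cos θ_r = (m + ½) λ.
Snell's law: 1.57 sin 19.0° = 2.12 sin θ_r → sin θ_r = 0.241, cos θ_r = 0.970.
Minimum at m = 0: t = λ / (4 n cos θ_r) = 731 / (4 × 2.12 × 0.970) = 88.8 nm.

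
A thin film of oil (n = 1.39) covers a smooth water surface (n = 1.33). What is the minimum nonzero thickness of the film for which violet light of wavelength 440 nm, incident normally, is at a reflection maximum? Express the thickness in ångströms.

791 Å

Ray reflecting at the top interface goes from n = 1.0 toward n = 1.39: a half-wave phase shift.
Bottom surface (1.39 → 1.33): reflection off a lower-index medium gives no phase shift.
Net: one phase inversion between the two reflected rays.
So the condition for constructive reflection is 2 n t = (m + ½) λ.
Minimum at m = 0: t = λ / (4 n) = 440 / (4 × 1.39) = 79.1 nm.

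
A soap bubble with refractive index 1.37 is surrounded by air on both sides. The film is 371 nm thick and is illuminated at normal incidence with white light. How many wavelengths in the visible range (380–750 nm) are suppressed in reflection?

1

At the upper boundary (n = 1.0 to n = 1.37) the reflected ray undergoes a half-wave phase shift.
Bottom surface (1.37 → 1.0): reflection off a lower-index medium gives no phase shift.
The two reflections differ by half a wavelength.
With one net inversion, destructive interference in reflection requires 2 n t = m λ.
λ = 2 n t / m = 1017 / m nm.
m=1: 1017 nm (IR); m=2: 508 nm (visible); m=3: 339 nm (UV).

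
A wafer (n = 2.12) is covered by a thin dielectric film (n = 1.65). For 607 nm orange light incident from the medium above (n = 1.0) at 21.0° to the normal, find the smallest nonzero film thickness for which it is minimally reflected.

94.2 nm

Top surface (1.0 → 1.65): reflection off a higher-index medium gives a half-wave phase shift.
Bottom surface (1.65 → 2.12): reflection off a higher-index medium gives a half-wave phase shift.
Net: no relative phase inversion (both shifts match).
So the condition for destructive reflection is 2 n t cos θ_r = (m + ½) λ.
Snell's law: 1.0 sin 21.0° = 1.65 sin θ_r → sin θ_r = 0.217, cos θ_r = 0.976.
Minimum at m = 0: t = λ / (4 n cos θ_r) = 607 / (4 × 1.65 × 0.976) = 94.2 nm.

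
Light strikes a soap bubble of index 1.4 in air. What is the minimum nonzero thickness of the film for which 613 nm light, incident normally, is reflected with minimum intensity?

219 nm

Ray reflecting at the top interface goes from n = 1.0 toward n = 1.4: a half-wave phase shift.
Ray reflecting at the bottom interface goes from n = 1.4 toward n = 1.0: no phase shift.
The two reflections differ by half a wavelength.
For weak reflection here: 2 n t = m λ.
Minimum nonzero at m = 1: t = λ / (2 n) = 613 / (2 × 1.4) = 219 nm.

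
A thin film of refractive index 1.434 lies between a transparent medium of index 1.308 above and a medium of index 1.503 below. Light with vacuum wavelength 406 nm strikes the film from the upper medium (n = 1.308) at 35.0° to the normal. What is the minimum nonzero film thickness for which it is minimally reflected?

At the upper boundary (n = 1.308 to n = 1.434) the reflected ray undergoes a half-wave phase shift.
At the lower boundary (n = 1.434 to n = 1.503) the reflected ray undergoes a half-wave phase shift.
The two reflections carry the same phase change, so no net offset.
With no net inversion, destructive interference in reflection requires 2 n t cos θ_r = (m + ½) λ.
Snell's law: 1.308 sin 35.0° = 1.434 sin θ_r → sin θ_r = 0.523, cos θ_r = 0.852.
Minimum at m = 0: t = λ / (4 n cos θ_r) = 406 / (4 × 1.434 × 0.852) = 83.1 nm.

83.1 nm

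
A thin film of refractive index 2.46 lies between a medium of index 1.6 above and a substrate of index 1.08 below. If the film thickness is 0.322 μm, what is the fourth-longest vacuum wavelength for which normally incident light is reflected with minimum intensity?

396 nm

Ray reflecting at the top interface goes from n = 1.6 toward n = 2.46: a half-wave phase shift.
Ray reflecting at the bottom interface goes from n = 2.46 toward n = 1.08: no phase shift.
The two reflections differ by half a wavelength.
For minimum reflection here: 2 n t = m λ.
λ = 2 n t / m. The fourth-longest wavelength is m = 4: λ = 2 × 2.46 × 322 / 4.00 = 396 nm.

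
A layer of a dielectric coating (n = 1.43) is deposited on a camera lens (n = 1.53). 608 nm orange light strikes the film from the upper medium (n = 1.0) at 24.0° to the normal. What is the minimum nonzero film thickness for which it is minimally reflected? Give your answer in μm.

0.111 μm

Top surface (1.0 → 1.43): reflection off a higher-index medium gives a half-wave phase shift.
Bottom surface (1.43 → 1.53): reflection off a higher-index medium gives a half-wave phase shift.
The two reflections carry the same phase change, so no net offset.
With no net inversion, destructive interference in reflection requires 2 n t cos θ_r = (m + ½) λ.
Snell's law: 1.0 sin 24.0° = 1.43 sin θ_r → sin θ_r = 0.284, cos θ_r = 0.959.
Minimum at m = 0: t = λ / (4 n cos θ_r) = 608 / (4 × 1.43 × 0.959) = 111 nm.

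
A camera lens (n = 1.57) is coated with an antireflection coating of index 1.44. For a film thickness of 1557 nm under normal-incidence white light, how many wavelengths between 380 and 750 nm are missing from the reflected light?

6

At the upper boundary (n = 1.0 to n = 1.44) the reflected ray undergoes a half-wave phase shift.
Bottom surface (1.44 → 1.57): reflection off a higher-index medium gives a half-wave phase shift.
Zero or two π shifts → no net half-wave offset.
So the condition for destructive reflection is 2 n t = (m + ½) λ.
λ = 2 n t / (m + ½) = 4484 / (m + ½) nm.
m=5: 815 nm (IR); m=6: 690 nm (visible); m=7: 598 nm (visible); m=8: 528 nm (visible); m=9: 472 nm (visible); m=10: 427 nm (visible); m=11: 390 nm (visible); m=12: 359 nm (UV).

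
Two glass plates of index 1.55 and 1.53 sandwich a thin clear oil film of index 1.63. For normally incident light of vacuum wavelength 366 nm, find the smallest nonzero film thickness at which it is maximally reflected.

56.1 nm

Ray reflecting at the top interface goes from n = 1.55 toward n = 1.63: a half-wave phase shift.
At the lower boundary (n = 1.63 to n = 1.53) the reflected ray undergoes no phase shift.
Net: one phase inversion between the two reflected rays.
So the condition for constructive reflection is 2 n t = (m + ½) λ.
Minimum at m = 0: t = λ / (4 n) = 366 / (4 × 1.63) = 56.1 nm.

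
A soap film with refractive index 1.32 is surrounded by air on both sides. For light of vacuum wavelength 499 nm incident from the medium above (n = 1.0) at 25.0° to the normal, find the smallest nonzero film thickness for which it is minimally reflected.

Top surface (1.0 → 1.32): reflection off a higher-index medium gives a half-wave phase shift.
Ray reflecting at the bottom interface goes from n = 1.32 toward n = 1.0: no phase shift.
Net: one phase inversion between the two reflected rays.
For weak reflection here: 2 n t cos θ_r = m λ.
Snell's law: 1.0 sin 25.0° = 1.32 sin θ_r → sin θ_r = 0.320, cos θ_r = 0.947.
Minimum nonzero at m = 1: t = λ / (2 n cos θ_r) = 499 / (2 × 1.32 × 0.947) = 200 nm.

200 nm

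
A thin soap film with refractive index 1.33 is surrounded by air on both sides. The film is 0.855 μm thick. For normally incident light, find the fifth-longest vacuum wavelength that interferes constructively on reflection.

505 nm

At the upper boundary (n = 1.0 to n = 1.33) the reflected ray undergoes a half-wave phase shift.
At the lower boundary (n = 1.33 to n = 1.0) the reflected ray undergoes no phase shift.
Net: one phase inversion between the two reflected rays.
So the condition for constructive reflection is 2 n t = (m + ½) λ.
λ = 2 n t / (m + ½). The fifth-longest wavelength is m = 4: λ = 2 × 1.33 × 855 / 4.50 = 505 nm.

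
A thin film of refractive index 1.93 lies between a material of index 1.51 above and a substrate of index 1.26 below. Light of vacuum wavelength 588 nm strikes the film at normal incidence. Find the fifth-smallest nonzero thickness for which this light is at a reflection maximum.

685 nm

Ray reflecting at the top interface goes from n = 1.51 toward n = 1.93: a half-wave phase shift.
Bottom surface (1.93 → 1.26): reflection off a lower-index medium gives no phase shift.
The two reflections differ by half a wavelength.
For maximum reflection here: 2 n t = (m + ½) λ.
The fifth-smallest nonzero thickness corresponds to m = 4: t = (m + ½) λ / (2 n) = 4.50 × 588 / (2 × 1.93) = 685 nm.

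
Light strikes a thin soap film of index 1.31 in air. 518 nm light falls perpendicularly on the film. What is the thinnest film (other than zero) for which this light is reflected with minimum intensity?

198 nm

Top surface (1.0 → 1.31): reflection off a higher-index medium gives a half-wave phase shift.
Bottom surface (1.31 → 1.0): reflection off a lower-index medium gives no phase shift.
Exactly one π shift → a net half-wave offset.
With one net inversion, destructive interference in reflection requires 2 n t = m λ.
Minimum nonzero at m = 1: t = λ / (2 n) = 518 / (2 × 1.31) = 198 nm.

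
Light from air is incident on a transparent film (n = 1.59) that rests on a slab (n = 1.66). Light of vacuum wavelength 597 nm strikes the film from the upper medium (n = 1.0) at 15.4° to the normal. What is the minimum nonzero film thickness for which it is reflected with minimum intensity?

95.2 nm

Top surface (1.0 → 1.59): reflection off a higher-index medium gives a half-wave phase shift.
Ray reflecting at the bottom interface goes from n = 1.59 toward n = 1.66: a half-wave phase shift.
The two reflections carry the same phase change, so no net offset.
With no net inversion, destructive interference in reflection requires 2 n t cos θ_r = (m + ½) λ.
Snell's law: 1.0 sin 15.4° = 1.59 sin θ_r → sin θ_r = 0.167, cos θ_r = 0.986.
Minimum at m = 0: t = λ / (4 n cos θ_r) = 597 / (4 × 1.59 × 0.986) = 95.2 nm.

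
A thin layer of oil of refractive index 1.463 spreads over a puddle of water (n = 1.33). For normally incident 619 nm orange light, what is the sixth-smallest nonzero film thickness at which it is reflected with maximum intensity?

1164 nm

Top surface (1.0 → 1.463): reflection off a higher-index medium gives a half-wave phase shift.
At the lower boundary (n = 1.463 to n = 1.33) the reflected ray undergoes no phase shift.
The two reflections differ by half a wavelength.
So the condition for constructive reflection is 2 n t = (m + ½) λ.
The sixth-smallest nonzero thickness corresponds to m = 5: t = (m + ½) λ / (2 n) = 5.50 × 619 / (2 × 1.463) = 1164 nm.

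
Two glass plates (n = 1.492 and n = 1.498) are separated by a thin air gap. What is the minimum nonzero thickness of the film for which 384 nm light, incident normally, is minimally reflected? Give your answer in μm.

Top surface (1.492 → 1.0): reflection off a lower-index medium gives no phase shift.
Bottom surface (1.0 → 1.498): reflection off a higher-index medium gives a half-wave phase shift.
Net: one phase inversion between the two reflected rays.
So the condition for destructive reflection is 2 n t = m λ.
Minimum nonzero at m = 1: t = λ / (2 n) = 384 / (2 × 1.0) = 192 nm.

0.192 μm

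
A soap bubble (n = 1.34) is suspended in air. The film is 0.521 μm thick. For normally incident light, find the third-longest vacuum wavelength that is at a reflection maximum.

559 nm

Top surface (1.0 → 1.34): reflection off a higher-index medium gives a half-wave phase shift.
At the lower boundary (n = 1.34 to n = 1.0) the reflected ray undergoes no phase shift.
Exactly one π shift → a net half-wave offset.
With one net inversion, constructive interference in reflection requires 2 n t = (m + ½) λ.
λ = 2 n t / (m + ½). The third-longest wavelength is m = 2: λ = 2 × 1.34 × 521 / 2.50 = 559 nm.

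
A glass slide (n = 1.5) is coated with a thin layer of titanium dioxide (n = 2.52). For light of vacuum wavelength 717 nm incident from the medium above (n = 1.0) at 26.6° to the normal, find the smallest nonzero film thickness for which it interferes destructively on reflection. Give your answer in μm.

Ray reflecting at the top interface goes from n = 1.0 toward n = 2.52: a half-wave phase shift.
Bottom surface (2.52 → 1.5): reflection off a lower-index medium gives no phase shift.
The two reflections differ by half a wavelength.
For minimum reflection here: 2 n t cos θ_r = m λ.
Snell's law: 1.0 sin 26.6° = 2.52 sin θ_r → sin θ_r = 0.178, cos θ_r = 0.984.
Minimum nonzero at m = 1: t = λ / (2 n cos θ_r) = 717 / (2 × 2.52 × 0.984) = 145 nm.

0.145 μm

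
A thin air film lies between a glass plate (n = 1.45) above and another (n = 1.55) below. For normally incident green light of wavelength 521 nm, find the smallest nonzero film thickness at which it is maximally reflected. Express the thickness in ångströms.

1303 Å

At the upper boundary (n = 1.45 to n = 1.0) the reflected ray undergoes no phase shift.
At the lower boundary (n = 1.0 to n = 1.55) the reflected ray undergoes a half-wave phase shift.
Net: one phase inversion between the two reflected rays.
For strong reflection here: 2 n t = (m + ½) λ.
Minimum at m = 0: t = λ / (4 n) = 521 / (4 × 1.0) = 130 nm.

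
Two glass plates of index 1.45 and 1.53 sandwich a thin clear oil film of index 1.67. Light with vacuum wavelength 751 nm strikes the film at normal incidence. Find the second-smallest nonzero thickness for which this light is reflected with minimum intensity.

Ray reflecting at the top interface goes from n = 1.45 toward n = 1.67: a half-wave phase shift.
Ray reflecting at the bottom interface goes from n = 1.67 toward n = 1.53: no phase shift.
Net: one phase inversion between the two reflected rays.
So the condition for destructive reflection is 2 n t = m λ.
The second-smallest nonzero thickness corresponds to m = 2: t = m λ / (2 n) = 2.00 × 751 / (2 × 1.67) = 450 nm.

450 nm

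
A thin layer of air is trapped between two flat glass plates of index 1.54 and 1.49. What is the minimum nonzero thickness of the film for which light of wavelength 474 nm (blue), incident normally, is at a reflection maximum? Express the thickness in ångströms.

1185 Å

Ray reflecting at the top interface goes from n = 1.54 toward n = 1.0: no phase shift.
Ray reflecting at the bottom interface goes from n = 1.0 toward n = 1.49: a half-wave phase shift.
Exactly one π shift → a net half-wave offset.
For maximum reflection here: 2 n t = (m + ½) λ.
Minimum at m = 0: t = λ / (4 n) = 474 / (4 × 1.0) = 119 nm.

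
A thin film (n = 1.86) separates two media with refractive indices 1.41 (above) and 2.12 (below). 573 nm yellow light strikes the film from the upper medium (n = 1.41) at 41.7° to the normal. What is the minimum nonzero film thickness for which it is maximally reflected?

Top surface (1.41 → 1.86): reflection off a higher-index medium gives a half-wave phase shift.
Bottom surface (1.86 → 2.12): reflection off a higher-index medium gives a half-wave phase shift.
The two reflections carry the same phase change, so no net offset.
For strong reflection here: 2 n t cos θ_r = m λ.
Snell's law: 1.41 sin 41.7° = 1.86 sin θ_r → sin θ_r = 0.504, cos θ_r = 0.864.
Minimum nonzero at m = 1: t = λ / (2 n cos θ_r) = 573 / (2 × 1.86 × 0.864) = 178 nm.

178 nm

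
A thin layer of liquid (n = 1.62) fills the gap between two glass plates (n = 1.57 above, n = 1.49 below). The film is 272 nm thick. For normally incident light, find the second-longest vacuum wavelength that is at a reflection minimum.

441 nm

Ray reflecting at the top interface goes from n = 1.57 toward n = 1.62: a half-wave phase shift.
At the lower boundary (n = 1.62 to n = 1.49) the reflected ray undergoes no phase shift.
The two reflections differ by half a wavelength.
So the condition for destructive reflection is 2 n t = m λ.
λ = 2 n t / m. The second-longest wavelength is m = 2: λ = 2 × 1.62 × 272 / 2.00 = 441 nm.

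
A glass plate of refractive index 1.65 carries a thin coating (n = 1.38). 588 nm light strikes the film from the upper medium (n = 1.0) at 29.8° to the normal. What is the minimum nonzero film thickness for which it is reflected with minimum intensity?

At the upper boundary (n = 1.0 to n = 1.38) the reflected ray undergoes a half-wave phase shift.
At the lower boundary (n = 1.38 to n = 1.65) the reflected ray undergoes a half-wave phase shift.
Zero or two π shifts → no net half-wave offset.
For dark reflection here: 2 n t cos θ_r = (m + ½) λ.
Snell's law: 1.0 sin 29.8° = 1.38 sin θ_r → sin θ_r = 0.360, cos θ_r = 0.933.
Minimum at m = 0: t = λ / (4 n cos θ_r) = 588 / (4 × 1.38 × 0.933) = 114 nm.

114 nm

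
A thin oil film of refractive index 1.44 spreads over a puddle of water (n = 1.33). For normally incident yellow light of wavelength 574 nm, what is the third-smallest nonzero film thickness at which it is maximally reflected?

498 nm

Ray reflecting at the top interface goes from n = 1.0 toward n = 1.44: a half-wave phase shift.
Ray reflecting at the bottom interface goes from n = 1.44 toward n = 1.33: no phase shift.
Net: one phase inversion between the two reflected rays.
With one net inversion, constructive interference in reflection requires 2 n t = (m + ½) λ.
The third-smallest nonzero thickness corresponds to m = 2: t = (m + ½) λ / (2 n) = 2.50 × 574 / (2 × 1.44) = 498 nm.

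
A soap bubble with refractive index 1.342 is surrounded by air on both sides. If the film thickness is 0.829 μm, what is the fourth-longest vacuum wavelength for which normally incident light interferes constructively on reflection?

Ray reflecting at the top interface goes from n = 1.0 toward n = 1.342: a half-wave phase shift.
Ray reflecting at the bottom interface goes from n = 1.342 toward n = 1.0: no phase shift.
Exactly one π shift → a net half-wave offset.
So the condition for constructive reflection is 2 n t = (m + ½) λ.
λ = 2 n t / (m + ½). The fourth-longest wavelength is m = 3: λ = 2 × 1.342 × 829 / 3.50 = 636 nm.

636 nm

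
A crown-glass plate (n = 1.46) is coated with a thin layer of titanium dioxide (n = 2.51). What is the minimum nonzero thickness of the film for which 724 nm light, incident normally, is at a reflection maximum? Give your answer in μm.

Ray reflecting at the top interface goes from n = 1.0 toward n = 2.51: a half-wave phase shift.
Ray reflecting at the bottom interface goes from n = 2.51 toward n = 1.46: no phase shift.
The two reflections differ by half a wavelength.
For bright reflection here: 2 n t = (m + ½) λ.
Minimum at m = 0: t = λ / (4 n) = 724 / (4 × 2.51) = 72.1 nm.

0.0721 μm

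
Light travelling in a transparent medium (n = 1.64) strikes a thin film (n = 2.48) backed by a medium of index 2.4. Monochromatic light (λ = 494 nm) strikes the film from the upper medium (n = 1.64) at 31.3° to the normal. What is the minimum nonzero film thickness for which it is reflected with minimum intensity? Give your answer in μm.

0.106 μm

Ray reflecting at the top interface goes from n = 1.64 toward n = 2.48: a half-wave phase shift.
Ray reflecting at the bottom interface goes from n = 2.48 toward n = 2.4: no phase shift.
The two reflections differ by half a wavelength.
So the condition for destructive reflection is 2 n t cos θ_r = m λ.
Snell's law: 1.64 sin 31.3° = 2.48 sin θ_r → sin θ_r = 0.344, cos θ_r = 0.939.
Minimum nonzero at m = 1: t = λ / (2 n cos θ_r) = 494 / (2 × 2.48 × 0.939) = 106 nm.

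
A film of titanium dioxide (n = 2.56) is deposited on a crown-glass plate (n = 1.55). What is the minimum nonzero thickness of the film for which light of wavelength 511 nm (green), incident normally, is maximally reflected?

Ray reflecting at the top interface goes from n = 1.0 toward n = 2.56: a half-wave phase shift.
At the lower boundary (n = 2.56 to n = 1.55) the reflected ray undergoes no phase shift.
Exactly one π shift → a net half-wave offset.
So the condition for constructive reflection is 2 n t = (m + ½) λ.
Minimum at m = 0: t = λ / (4 n) = 511 / (4 × 2.56) = 49.9 nm.

49.9 nm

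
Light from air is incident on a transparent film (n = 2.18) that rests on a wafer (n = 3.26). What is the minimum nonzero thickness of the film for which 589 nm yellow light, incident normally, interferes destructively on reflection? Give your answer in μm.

0.0675 μm

Ray reflecting at the top interface goes from n = 1.0 toward n = 2.18: a half-wave phase shift.
Ray reflecting at the bottom interface goes from n = 2.18 toward n = 3.26: a half-wave phase shift.
Zero or two π shifts → no net half-wave offset.
So the condition for destructive reflection is 2 n t = (m + ½) λ.
Minimum at m = 0: t = λ / (4 n) = 589 / (4 × 2.18) = 67.5 nm.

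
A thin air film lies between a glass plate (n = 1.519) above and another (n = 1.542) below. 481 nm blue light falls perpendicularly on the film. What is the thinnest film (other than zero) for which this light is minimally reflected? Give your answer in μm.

Top surface (1.519 → 1.0): reflection off a lower-index medium gives no phase shift.
Ray reflecting at the bottom interface goes from n = 1.0 toward n = 1.542: a half-wave phase shift.
The two reflections differ by half a wavelength.
With one net inversion, destructive interference in reflection requires 2 n t = m λ.
Minimum nonzero at m = 1: t = λ / (2 n) = 481 / (2 × 1.0) = 241 nm.

0.241 μm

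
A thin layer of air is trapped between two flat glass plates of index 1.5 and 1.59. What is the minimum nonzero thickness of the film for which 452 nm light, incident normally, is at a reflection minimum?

226 nm

At the upper boundary (n = 1.5 to n = 1.0) the reflected ray undergoes no phase shift.
At the lower boundary (n = 1.0 to n = 1.59) the reflected ray undergoes a half-wave phase shift.
Net: one phase inversion between the two reflected rays.
For weak reflection here: 2 n t = m λ.
Minimum nonzero at m = 1: t = λ / (2 n) = 452 / (2 × 1.0) = 226 nm.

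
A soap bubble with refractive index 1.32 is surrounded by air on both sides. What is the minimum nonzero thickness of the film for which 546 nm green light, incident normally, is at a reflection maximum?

At the upper boundary (n = 1.0 to n = 1.32) the reflected ray undergoes a half-wave phase shift.
Ray reflecting at the bottom interface goes from n = 1.32 toward n = 1.0: no phase shift.
The two reflections differ by half a wavelength.
So the condition for constructive reflection is 2 n t = (m + ½) λ.
Minimum at m = 0: t = λ / (4 n) = 546 / (4 × 1.32) = 103 nm.

103 nm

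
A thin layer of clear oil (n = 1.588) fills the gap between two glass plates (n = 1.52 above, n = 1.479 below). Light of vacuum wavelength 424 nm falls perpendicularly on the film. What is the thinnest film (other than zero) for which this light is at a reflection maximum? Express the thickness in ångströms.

Ray reflecting at the top interface goes from n = 1.52 toward n = 1.588: a half-wave phase shift.
Ray reflecting at the bottom interface goes from n = 1.588 toward n = 1.479: no phase shift.
Exactly one π shift → a net half-wave offset.
So the condition for constructive reflection is 2 n t = (m + ½) λ.
Minimum at m = 0: t = λ / (4 n) = 424 / (4 × 1.588) = 66.8 nm.

668 Å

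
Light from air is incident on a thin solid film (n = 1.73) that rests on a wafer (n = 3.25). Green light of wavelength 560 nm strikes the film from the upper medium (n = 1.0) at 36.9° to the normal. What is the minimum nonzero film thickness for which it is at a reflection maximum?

Ray reflecting at the top interface goes from n = 1.0 toward n = 1.73: a half-wave phase shift.
At the lower boundary (n = 1.73 to n = 3.25) the reflected ray undergoes a half-wave phase shift.
The two reflections carry the same phase change, so no net offset.
For bright reflection here: 2 n t cos θ_r = m λ.
Snell's law: 1.0 sin 36.9° = 1.73 sin θ_r → sin θ_r = 0.347, cos θ_r = 0.938.
Minimum nonzero at m = 1: t = λ / (2 n cos θ_r) = 560 / (2 × 1.73 × 0.938) = 173 nm.

173 nm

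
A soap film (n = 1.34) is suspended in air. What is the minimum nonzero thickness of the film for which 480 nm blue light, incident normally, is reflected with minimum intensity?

Top surface (1.0 → 1.34): reflection off a higher-index medium gives a half-wave phase shift.
Ray reflecting at the bottom interface goes from n = 1.34 toward n = 1.0: no phase shift.
Net: one phase inversion between the two reflected rays.
With one net inversion, destructive interference in reflection requires 2 n t = m λ.
Minimum nonzero at m = 1: t = λ / (2 n) = 480 / (2 × 1.34) = 179 nm.

179 nm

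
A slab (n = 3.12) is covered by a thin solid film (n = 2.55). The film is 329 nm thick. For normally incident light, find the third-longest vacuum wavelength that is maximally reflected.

Top surface (1.0 → 2.55): reflection off a higher-index medium gives a half-wave phase shift.
Ray reflecting at the bottom interface goes from n = 2.55 toward n = 3.12: a half-wave phase shift.
Net: no relative phase inversion (both shifts match).
So the condition for constructive reflection is 2 n t = m λ.
λ = 2 n t / m. The third-longest wavelength is m = 3: λ = 2 × 2.55 × 329 / 3.00 = 559 nm.

559 nm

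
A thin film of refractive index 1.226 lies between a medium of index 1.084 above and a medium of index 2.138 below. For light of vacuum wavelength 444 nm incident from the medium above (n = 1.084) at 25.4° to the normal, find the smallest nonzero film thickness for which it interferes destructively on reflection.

Top surface (1.084 → 1.226): reflection off a higher-index medium gives a half-wave phase shift.
At the lower boundary (n = 1.226 to n = 2.138) the reflected ray undergoes a half-wave phase shift.
Zero or two π shifts → no net half-wave offset.
So the condition for destructive reflection is 2 n t cos θ_r = (m + ½) λ.
Snell's law: 1.084 sin 25.4° = 1.226 sin θ_r → sin θ_r = 0.379, cos θ_r = 0.925.
Minimum at m = 0: t = λ / (4 n cos θ_r) = 444 / (4 × 1.226 × 0.925) = 97.8 nm.

97.8 nm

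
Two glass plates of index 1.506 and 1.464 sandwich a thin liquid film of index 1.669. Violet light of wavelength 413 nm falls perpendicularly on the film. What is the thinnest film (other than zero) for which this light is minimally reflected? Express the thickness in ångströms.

Ray reflecting at the top interface goes from n = 1.506 toward n = 1.669: a half-wave phase shift.
Bottom surface (1.669 → 1.464): reflection off a lower-index medium gives no phase shift.
Exactly one π shift → a net half-wave offset.
For dark reflection here: 2 n t = m λ.
Minimum nonzero at m = 1: t = λ / (2 n) = 413 / (2 × 1.669) = 124 nm.

1237 Å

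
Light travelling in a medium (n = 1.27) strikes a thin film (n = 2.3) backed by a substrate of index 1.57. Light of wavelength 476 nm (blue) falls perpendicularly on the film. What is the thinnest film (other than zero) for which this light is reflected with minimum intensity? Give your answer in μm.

0.103 μm

Top surface (1.27 → 2.3): reflection off a higher-index medium gives a half-wave phase shift.
Ray reflecting at the bottom interface goes from n = 2.3 toward n = 1.57: no phase shift.
Exactly one π shift → a net half-wave offset.
With one net inversion, destructive interference in reflection requires 2 n t = m λ.
Minimum nonzero at m = 1: t = λ / (2 n) = 476 / (2 × 2.3) = 103 nm.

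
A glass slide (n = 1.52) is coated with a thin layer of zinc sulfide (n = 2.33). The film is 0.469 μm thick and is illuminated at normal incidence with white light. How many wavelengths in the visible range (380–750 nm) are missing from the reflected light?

3

Ray reflecting at the top interface goes from n = 1.0 toward n = 2.33: a half-wave phase shift.
Ray reflecting at the bottom interface goes from n = 2.33 toward n = 1.52: no phase shift.
Exactly one π shift → a net half-wave offset.
With one net inversion, destructive interference in reflection requires 2 n t = m λ.
λ = 2 n t / m = 2186 / m nm.
m=2: 1093 nm (IR); m=3: 729 nm (visible); m=4: 546 nm (visible); m=5: 437 nm (visible); m=6: 364 nm (UV).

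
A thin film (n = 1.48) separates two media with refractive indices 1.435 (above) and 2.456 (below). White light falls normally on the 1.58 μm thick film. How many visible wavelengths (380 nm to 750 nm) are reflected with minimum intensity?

6

Top surface (1.435 → 1.48): reflection off a higher-index medium gives a half-wave phase shift.
At the lower boundary (n = 1.48 to n = 2.456) the reflected ray undergoes a half-wave phase shift.
Zero or two π shifts → no net half-wave offset.
For dark reflection here: 2 n t = (m + ½) λ.
λ = 2 n t / (m + ½) = 4677 / (m + ½) nm.
m=5: 850 nm (IR); m=6: 720 nm (visible); m=7: 624 nm (visible); m=8: 550 nm (visible); m=9: 492 nm (visible); m=10: 445 nm (visible); m=11: 407 nm (visible); m=12: 374 nm (UV).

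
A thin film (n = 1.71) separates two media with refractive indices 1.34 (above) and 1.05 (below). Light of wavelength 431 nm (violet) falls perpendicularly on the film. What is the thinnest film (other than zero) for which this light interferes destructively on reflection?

126 nm

Top surface (1.34 → 1.71): reflection off a higher-index medium gives a half-wave phase shift.
At the lower boundary (n = 1.71 to n = 1.05) the reflected ray undergoes no phase shift.
The two reflections differ by half a wavelength.
With one net inversion, destructive interference in reflection requires 2 n t = m λ.
Minimum nonzero at m = 1: t = λ / (2 n) = 431 / (2 × 1.71) = 126 nm.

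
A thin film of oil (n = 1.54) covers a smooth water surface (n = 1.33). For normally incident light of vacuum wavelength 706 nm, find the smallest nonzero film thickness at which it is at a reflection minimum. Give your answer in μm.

Top surface (1.0 → 1.54): reflection off a higher-index medium gives a half-wave phase shift.
Bottom surface (1.54 → 1.33): reflection off a lower-index medium gives no phase shift.
The two reflections differ by half a wavelength.
With one net inversion, destructive interference in reflection requires 2 n t = m λ.
Minimum nonzero at m = 1: t = λ / (2 n) = 706 / (2 × 1.54) = 229 nm.

0.229 μm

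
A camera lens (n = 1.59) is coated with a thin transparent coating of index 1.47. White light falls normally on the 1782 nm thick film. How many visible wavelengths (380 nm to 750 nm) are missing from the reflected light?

7

Top surface (1.0 → 1.47): reflection off a higher-index medium gives a half-wave phase shift.
At the lower boundary (n = 1.47 to n = 1.59) the reflected ray undergoes a half-wave phase shift.
Zero or two π shifts → no net half-wave offset.
With no net inversion, destructive interference in reflection requires 2 n t = (m + ½) λ.
λ = 2 n t / (m + ½) = 5239 / (m + ½) nm.
m=6: 806 nm (IR); m=7: 699 nm (visible); m=8: 616 nm (visible); m=9: 551 nm (visible); m=10: 499 nm (visible); m=11: 456 nm (visible); m=12: 419 nm (visible); m=13: 388 nm (visible); m=14: 361 nm (UV).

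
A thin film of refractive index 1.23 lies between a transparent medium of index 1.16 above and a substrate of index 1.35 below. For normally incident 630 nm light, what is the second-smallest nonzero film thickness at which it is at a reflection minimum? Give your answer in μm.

0.384 μm

At the upper boundary (n = 1.16 to n = 1.23) the reflected ray undergoes a half-wave phase shift.
At the lower boundary (n = 1.23 to n = 1.35) the reflected ray undergoes a half-wave phase shift.
The two reflections carry the same phase change, so no net offset.
So the condition for destructive reflection is 2 n t = (m + ½) λ.
The second-smallest nonzero thickness corresponds to m = 1: t = (m + ½) λ / (2 n) = 1.50 × 630 / (2 × 1.23) = 384 nm.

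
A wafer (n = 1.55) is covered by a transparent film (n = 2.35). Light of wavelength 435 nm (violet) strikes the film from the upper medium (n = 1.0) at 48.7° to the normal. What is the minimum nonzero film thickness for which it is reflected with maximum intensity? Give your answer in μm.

0.0488 μm

Top surface (1.0 → 2.35): reflection off a higher-index medium gives a half-wave phase shift.
At the lower boundary (n = 2.35 to n = 1.55) the reflected ray undergoes no phase shift.
The two reflections differ by half a wavelength.
With one net inversion, constructive interference in reflection requires 2 n t cos θ_r = (m + ½) λ.
Snell's law: 1.0 sin 48.7° = 2.35 sin θ_r → sin θ_r = 0.320, cos θ_r = 0.948.
Minimum at m = 0: t = λ / (4 n cos θ_r) = 435 / (4 × 2.35 × 0.948) = 48.8 nm.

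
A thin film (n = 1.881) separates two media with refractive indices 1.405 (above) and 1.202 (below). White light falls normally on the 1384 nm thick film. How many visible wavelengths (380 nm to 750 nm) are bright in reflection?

7

At the upper boundary (n = 1.405 to n = 1.881) the reflected ray undergoes a half-wave phase shift.
Bottom surface (1.881 → 1.202): reflection off a lower-index medium gives no phase shift.
Exactly one π shift → a net half-wave offset.
With one net inversion, constructive interference in reflection requires 2 n t = (m + ½) λ.
λ = 2 n t / (m + ½) = 5207 / (m + ½) nm.
m=6: 801 nm (IR); m=7: 694 nm (visible); m=8: 613 nm (visible); m=9: 548 nm (visible); m=10: 496 nm (visible); m=11: 453 nm (visible); m=12: 417 nm (visible); m=13: 386 nm (visible); m=14: 359 nm (UV).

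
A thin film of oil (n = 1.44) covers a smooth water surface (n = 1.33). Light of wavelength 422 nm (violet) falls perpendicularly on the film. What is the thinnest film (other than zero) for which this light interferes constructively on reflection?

73.3 nm

At the upper boundary (n = 1.0 to n = 1.44) the reflected ray undergoes a half-wave phase shift.
Ray reflecting at the bottom interface goes from n = 1.44 toward n = 1.33: no phase shift.
Net: one phase inversion between the two reflected rays.
With one net inversion, constructive interference in reflection requires 2 n t = (m + ½) λ.
Minimum at m = 0: t = λ / (4 n) = 422 / (4 × 1.44) = 73.3 nm.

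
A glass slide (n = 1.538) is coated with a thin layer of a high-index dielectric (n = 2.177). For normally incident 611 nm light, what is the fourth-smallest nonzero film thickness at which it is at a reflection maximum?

491 nm

Ray reflecting at the top interface goes from n = 1.0 toward n = 2.177: a half-wave phase shift.
Bottom surface (2.177 → 1.538): reflection off a lower-index medium gives no phase shift.
Exactly one π shift → a net half-wave offset.
So the condition for constructive reflection is 2 n t = (m + ½) λ.
The fourth-smallest nonzero thickness corresponds to m = 3: t = (m + ½) λ / (2 n) = 3.50 × 611 / (2 × 2.177) = 491 nm.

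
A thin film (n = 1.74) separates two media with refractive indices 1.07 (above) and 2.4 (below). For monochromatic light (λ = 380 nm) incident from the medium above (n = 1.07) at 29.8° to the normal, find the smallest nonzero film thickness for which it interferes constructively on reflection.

Top surface (1.07 → 1.74): reflection off a higher-index medium gives a half-wave phase shift.
Bottom surface (1.74 → 2.4): reflection off a higher-index medium gives a half-wave phase shift.
Net: no relative phase inversion (both shifts match).
For bright reflection here: 2 n t cos θ_r = m λ.
Snell's law: 1.07 sin 29.8° = 1.74 sin θ_r → sin θ_r = 0.306, cos θ_r = 0.952.
Minimum nonzero at m = 1: t = λ / (2 n cos θ_r) = 380 / (2 × 1.74 × 0.952) = 115 nm.

115 nm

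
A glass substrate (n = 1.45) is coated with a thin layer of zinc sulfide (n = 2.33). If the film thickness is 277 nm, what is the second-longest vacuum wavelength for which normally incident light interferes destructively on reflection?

At the upper boundary (n = 1.0 to n = 2.33) the reflected ray undergoes a half-wave phase shift.
Ray reflecting at the bottom interface goes from n = 2.33 toward n = 1.45: no phase shift.
Exactly one π shift → a net half-wave offset.
With one net inversion, destructive interference in reflection requires 2 n t = m λ.
λ = 2 n t / m. The second-longest wavelength is m = 2: λ = 2 × 2.33 × 277 / 2.00 = 645 nm.

645 nm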